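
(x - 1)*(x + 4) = x^2 + 3*x - 4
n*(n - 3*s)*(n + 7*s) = n^3 + 4*n^2*s - 21*n*s^2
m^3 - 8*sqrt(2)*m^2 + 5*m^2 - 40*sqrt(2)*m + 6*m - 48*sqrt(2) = (m + 2)*(m + 3)*(m - 8*sqrt(2))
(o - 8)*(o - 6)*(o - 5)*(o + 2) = o^4 - 17*o^3 + 80*o^2 - 4*o - 480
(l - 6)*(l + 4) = l^2 - 2*l - 24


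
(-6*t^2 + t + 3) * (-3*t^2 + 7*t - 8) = 18*t^4 - 45*t^3 + 46*t^2 + 13*t - 24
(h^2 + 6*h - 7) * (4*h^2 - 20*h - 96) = 4*h^4 + 4*h^3 - 244*h^2 - 436*h + 672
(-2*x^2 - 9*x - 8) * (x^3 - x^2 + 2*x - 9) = -2*x^5 - 7*x^4 - 3*x^3 + 8*x^2 + 65*x + 72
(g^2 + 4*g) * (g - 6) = g^3 - 2*g^2 - 24*g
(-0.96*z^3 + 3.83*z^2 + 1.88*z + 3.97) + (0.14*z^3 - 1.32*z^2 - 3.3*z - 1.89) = -0.82*z^3 + 2.51*z^2 - 1.42*z + 2.08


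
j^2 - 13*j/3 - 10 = (j - 6)*(j + 5/3)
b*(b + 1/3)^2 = b^3 + 2*b^2/3 + b/9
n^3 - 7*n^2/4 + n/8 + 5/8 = (n - 5/4)*(n - 1)*(n + 1/2)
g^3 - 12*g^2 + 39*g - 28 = (g - 7)*(g - 4)*(g - 1)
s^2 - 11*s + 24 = (s - 8)*(s - 3)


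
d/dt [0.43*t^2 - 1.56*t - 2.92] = 0.86*t - 1.56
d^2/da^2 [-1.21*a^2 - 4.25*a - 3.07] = -2.42000000000000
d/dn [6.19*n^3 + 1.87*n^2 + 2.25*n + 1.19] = 18.57*n^2 + 3.74*n + 2.25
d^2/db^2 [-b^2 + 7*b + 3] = -2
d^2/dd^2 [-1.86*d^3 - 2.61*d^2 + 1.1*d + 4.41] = -11.16*d - 5.22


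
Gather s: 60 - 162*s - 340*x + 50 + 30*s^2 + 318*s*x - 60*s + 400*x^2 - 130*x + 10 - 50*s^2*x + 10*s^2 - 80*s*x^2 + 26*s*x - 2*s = s^2*(40 - 50*x) + s*(-80*x^2 + 344*x - 224) + 400*x^2 - 470*x + 120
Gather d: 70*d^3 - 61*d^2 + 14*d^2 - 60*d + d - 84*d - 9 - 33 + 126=70*d^3 - 47*d^2 - 143*d + 84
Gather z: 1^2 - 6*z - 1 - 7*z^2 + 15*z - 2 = -7*z^2 + 9*z - 2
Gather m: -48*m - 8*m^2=-8*m^2 - 48*m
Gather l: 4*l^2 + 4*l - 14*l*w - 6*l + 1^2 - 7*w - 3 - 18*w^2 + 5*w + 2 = 4*l^2 + l*(-14*w - 2) - 18*w^2 - 2*w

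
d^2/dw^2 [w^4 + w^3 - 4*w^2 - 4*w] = 12*w^2 + 6*w - 8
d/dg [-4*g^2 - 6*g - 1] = -8*g - 6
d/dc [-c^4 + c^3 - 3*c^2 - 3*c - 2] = -4*c^3 + 3*c^2 - 6*c - 3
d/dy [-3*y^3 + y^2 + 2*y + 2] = -9*y^2 + 2*y + 2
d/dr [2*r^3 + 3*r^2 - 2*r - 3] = 6*r^2 + 6*r - 2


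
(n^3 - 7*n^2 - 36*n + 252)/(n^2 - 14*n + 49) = (n^2 - 36)/(n - 7)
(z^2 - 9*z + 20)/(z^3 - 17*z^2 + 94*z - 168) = (z - 5)/(z^2 - 13*z + 42)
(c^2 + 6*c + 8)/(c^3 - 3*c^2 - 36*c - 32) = (c + 2)/(c^2 - 7*c - 8)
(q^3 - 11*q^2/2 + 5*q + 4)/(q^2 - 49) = (q^3 - 11*q^2/2 + 5*q + 4)/(q^2 - 49)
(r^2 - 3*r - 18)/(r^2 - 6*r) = (r + 3)/r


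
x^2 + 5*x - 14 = (x - 2)*(x + 7)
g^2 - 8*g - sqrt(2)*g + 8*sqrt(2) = (g - 8)*(g - sqrt(2))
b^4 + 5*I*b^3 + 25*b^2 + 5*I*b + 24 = (b - 3*I)*(b + 8*I)*(-I*b + 1)*(I*b + 1)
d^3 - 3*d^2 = d^2*(d - 3)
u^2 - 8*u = u*(u - 8)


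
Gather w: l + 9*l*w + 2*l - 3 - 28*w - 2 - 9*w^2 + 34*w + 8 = 3*l - 9*w^2 + w*(9*l + 6) + 3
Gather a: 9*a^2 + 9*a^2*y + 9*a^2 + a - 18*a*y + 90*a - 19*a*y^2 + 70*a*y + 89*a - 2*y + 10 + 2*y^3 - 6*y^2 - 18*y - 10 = a^2*(9*y + 18) + a*(-19*y^2 + 52*y + 180) + 2*y^3 - 6*y^2 - 20*y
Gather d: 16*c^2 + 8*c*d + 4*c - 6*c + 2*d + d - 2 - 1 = 16*c^2 - 2*c + d*(8*c + 3) - 3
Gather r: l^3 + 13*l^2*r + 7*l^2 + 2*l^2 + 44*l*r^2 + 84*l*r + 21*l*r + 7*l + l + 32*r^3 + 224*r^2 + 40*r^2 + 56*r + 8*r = l^3 + 9*l^2 + 8*l + 32*r^3 + r^2*(44*l + 264) + r*(13*l^2 + 105*l + 64)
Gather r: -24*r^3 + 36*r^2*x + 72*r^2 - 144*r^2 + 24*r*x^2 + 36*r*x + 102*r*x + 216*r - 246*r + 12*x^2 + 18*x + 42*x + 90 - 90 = -24*r^3 + r^2*(36*x - 72) + r*(24*x^2 + 138*x - 30) + 12*x^2 + 60*x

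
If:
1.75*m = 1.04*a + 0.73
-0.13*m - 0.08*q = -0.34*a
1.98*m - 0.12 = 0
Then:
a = -0.60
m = 0.06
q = -2.65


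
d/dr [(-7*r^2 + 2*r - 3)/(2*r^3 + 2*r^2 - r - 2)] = (14*r^4 - 8*r^3 + 21*r^2 + 40*r - 7)/(4*r^6 + 8*r^5 - 12*r^3 - 7*r^2 + 4*r + 4)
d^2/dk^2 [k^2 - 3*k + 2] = 2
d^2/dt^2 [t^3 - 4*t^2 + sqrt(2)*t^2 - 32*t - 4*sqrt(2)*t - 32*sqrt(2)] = 6*t - 8 + 2*sqrt(2)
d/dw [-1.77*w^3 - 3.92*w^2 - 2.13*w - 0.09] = -5.31*w^2 - 7.84*w - 2.13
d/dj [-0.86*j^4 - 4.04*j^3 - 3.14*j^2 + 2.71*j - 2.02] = -3.44*j^3 - 12.12*j^2 - 6.28*j + 2.71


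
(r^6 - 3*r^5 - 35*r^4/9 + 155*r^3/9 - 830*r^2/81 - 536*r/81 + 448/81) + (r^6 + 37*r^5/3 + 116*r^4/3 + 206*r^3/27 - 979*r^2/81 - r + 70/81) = 2*r^6 + 28*r^5/3 + 313*r^4/9 + 671*r^3/27 - 67*r^2/3 - 617*r/81 + 518/81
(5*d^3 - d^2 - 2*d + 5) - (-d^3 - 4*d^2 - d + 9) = 6*d^3 + 3*d^2 - d - 4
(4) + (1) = 5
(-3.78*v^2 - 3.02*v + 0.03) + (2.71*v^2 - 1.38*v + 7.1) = -1.07*v^2 - 4.4*v + 7.13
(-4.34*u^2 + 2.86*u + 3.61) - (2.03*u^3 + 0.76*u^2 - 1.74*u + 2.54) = -2.03*u^3 - 5.1*u^2 + 4.6*u + 1.07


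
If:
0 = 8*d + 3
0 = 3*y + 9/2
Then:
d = -3/8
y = -3/2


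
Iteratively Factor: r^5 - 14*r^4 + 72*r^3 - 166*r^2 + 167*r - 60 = (r - 1)*(r^4 - 13*r^3 + 59*r^2 - 107*r + 60) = (r - 5)*(r - 1)*(r^3 - 8*r^2 + 19*r - 12) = (r - 5)*(r - 4)*(r - 1)*(r^2 - 4*r + 3) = (r - 5)*(r - 4)*(r - 1)^2*(r - 3)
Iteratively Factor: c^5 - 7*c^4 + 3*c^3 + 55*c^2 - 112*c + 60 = (c - 2)*(c^4 - 5*c^3 - 7*c^2 + 41*c - 30) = (c - 2)*(c - 1)*(c^3 - 4*c^2 - 11*c + 30) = (c - 2)*(c - 1)*(c + 3)*(c^2 - 7*c + 10) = (c - 5)*(c - 2)*(c - 1)*(c + 3)*(c - 2)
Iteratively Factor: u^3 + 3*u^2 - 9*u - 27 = (u + 3)*(u^2 - 9) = (u + 3)^2*(u - 3)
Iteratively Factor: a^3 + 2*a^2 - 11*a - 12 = (a + 1)*(a^2 + a - 12) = (a - 3)*(a + 1)*(a + 4)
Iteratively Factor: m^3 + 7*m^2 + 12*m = (m)*(m^2 + 7*m + 12) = m*(m + 3)*(m + 4)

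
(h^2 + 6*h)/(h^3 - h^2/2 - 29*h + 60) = 2*h/(2*h^2 - 13*h + 20)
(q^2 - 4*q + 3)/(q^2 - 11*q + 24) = (q - 1)/(q - 8)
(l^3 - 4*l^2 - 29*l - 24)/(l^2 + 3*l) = l - 7 - 8/l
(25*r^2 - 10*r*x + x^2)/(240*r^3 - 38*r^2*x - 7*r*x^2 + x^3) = (-5*r + x)/(-48*r^2 - 2*r*x + x^2)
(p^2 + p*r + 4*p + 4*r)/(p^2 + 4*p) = (p + r)/p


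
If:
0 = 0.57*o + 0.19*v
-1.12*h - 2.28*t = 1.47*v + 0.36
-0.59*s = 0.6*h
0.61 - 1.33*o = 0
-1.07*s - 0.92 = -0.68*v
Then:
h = 1.71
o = 0.46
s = -1.73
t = -0.11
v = -1.38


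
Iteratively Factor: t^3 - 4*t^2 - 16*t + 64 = (t - 4)*(t^2 - 16) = (t - 4)^2*(t + 4)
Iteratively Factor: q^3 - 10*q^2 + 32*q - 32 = (q - 4)*(q^2 - 6*q + 8) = (q - 4)*(q - 2)*(q - 4)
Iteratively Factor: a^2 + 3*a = (a + 3)*(a)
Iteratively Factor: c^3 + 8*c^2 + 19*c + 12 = (c + 4)*(c^2 + 4*c + 3) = (c + 1)*(c + 4)*(c + 3)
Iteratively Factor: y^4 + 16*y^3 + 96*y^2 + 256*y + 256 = (y + 4)*(y^3 + 12*y^2 + 48*y + 64) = (y + 4)^2*(y^2 + 8*y + 16) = (y + 4)^3*(y + 4)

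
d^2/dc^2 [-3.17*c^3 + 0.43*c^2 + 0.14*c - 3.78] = 0.86 - 19.02*c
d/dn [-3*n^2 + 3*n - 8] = 3 - 6*n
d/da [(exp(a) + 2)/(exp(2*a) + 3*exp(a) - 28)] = (-(exp(a) + 2)*(2*exp(a) + 3) + exp(2*a) + 3*exp(a) - 28)*exp(a)/(exp(2*a) + 3*exp(a) - 28)^2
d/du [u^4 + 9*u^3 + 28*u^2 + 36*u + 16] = 4*u^3 + 27*u^2 + 56*u + 36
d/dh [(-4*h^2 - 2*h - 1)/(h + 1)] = (-4*h^2 - 8*h - 1)/(h^2 + 2*h + 1)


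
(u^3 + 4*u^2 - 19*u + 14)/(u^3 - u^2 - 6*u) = (-u^3 - 4*u^2 + 19*u - 14)/(u*(-u^2 + u + 6))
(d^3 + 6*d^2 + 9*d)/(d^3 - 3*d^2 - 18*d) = (d + 3)/(d - 6)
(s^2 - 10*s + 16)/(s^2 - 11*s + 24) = (s - 2)/(s - 3)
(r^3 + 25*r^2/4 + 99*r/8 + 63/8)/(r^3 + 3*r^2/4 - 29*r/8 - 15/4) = (4*r^2 + 19*r + 21)/(4*r^2 - 3*r - 10)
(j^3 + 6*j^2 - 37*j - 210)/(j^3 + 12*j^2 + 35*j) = (j - 6)/j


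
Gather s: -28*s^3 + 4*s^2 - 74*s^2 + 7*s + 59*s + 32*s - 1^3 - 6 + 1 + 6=-28*s^3 - 70*s^2 + 98*s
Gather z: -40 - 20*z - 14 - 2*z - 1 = -22*z - 55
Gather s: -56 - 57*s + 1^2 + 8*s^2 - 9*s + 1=8*s^2 - 66*s - 54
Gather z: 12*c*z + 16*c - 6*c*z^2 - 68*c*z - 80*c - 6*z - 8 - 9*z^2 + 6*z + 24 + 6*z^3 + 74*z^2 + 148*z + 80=-64*c + 6*z^3 + z^2*(65 - 6*c) + z*(148 - 56*c) + 96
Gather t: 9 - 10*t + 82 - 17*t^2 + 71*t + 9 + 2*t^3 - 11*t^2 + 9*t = 2*t^3 - 28*t^2 + 70*t + 100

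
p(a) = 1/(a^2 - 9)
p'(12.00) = 0.00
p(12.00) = 0.01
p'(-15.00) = 0.00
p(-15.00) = 0.00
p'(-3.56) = 0.53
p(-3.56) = 0.27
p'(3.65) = -0.39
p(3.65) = 0.23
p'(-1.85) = 0.12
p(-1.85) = -0.18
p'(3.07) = -34.01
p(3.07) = 2.35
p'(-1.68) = 0.09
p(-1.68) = -0.16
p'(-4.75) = 0.05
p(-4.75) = 0.07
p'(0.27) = -0.01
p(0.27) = -0.11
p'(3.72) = -0.32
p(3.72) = 0.21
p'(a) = -2*a/(a^2 - 9)^2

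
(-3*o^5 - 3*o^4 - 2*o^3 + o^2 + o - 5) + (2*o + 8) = -3*o^5 - 3*o^4 - 2*o^3 + o^2 + 3*o + 3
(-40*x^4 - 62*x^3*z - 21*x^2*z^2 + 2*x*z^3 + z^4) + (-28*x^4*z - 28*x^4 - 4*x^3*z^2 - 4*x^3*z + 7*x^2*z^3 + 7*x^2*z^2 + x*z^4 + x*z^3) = -28*x^4*z - 68*x^4 - 4*x^3*z^2 - 66*x^3*z + 7*x^2*z^3 - 14*x^2*z^2 + x*z^4 + 3*x*z^3 + z^4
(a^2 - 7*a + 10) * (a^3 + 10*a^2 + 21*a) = a^5 + 3*a^4 - 39*a^3 - 47*a^2 + 210*a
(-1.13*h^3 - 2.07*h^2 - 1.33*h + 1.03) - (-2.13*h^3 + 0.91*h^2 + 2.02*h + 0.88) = 1.0*h^3 - 2.98*h^2 - 3.35*h + 0.15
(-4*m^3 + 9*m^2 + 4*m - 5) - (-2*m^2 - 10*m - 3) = -4*m^3 + 11*m^2 + 14*m - 2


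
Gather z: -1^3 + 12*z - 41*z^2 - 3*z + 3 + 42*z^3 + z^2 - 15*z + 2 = 42*z^3 - 40*z^2 - 6*z + 4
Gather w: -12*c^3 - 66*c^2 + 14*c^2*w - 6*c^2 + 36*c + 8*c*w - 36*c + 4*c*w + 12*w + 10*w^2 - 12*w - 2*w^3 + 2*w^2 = -12*c^3 - 72*c^2 - 2*w^3 + 12*w^2 + w*(14*c^2 + 12*c)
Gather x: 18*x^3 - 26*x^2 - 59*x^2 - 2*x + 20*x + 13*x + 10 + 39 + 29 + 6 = 18*x^3 - 85*x^2 + 31*x + 84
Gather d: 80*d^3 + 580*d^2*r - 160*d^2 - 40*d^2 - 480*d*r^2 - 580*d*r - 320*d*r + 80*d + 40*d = 80*d^3 + d^2*(580*r - 200) + d*(-480*r^2 - 900*r + 120)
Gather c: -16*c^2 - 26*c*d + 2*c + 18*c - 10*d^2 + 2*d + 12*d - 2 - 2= -16*c^2 + c*(20 - 26*d) - 10*d^2 + 14*d - 4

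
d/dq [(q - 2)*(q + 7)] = 2*q + 5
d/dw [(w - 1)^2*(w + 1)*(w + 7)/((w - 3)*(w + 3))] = 2*(w^5 + 3*w^4 - 18*w^3 - 78*w^2 + 65*w + 27)/(w^4 - 18*w^2 + 81)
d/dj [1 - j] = -1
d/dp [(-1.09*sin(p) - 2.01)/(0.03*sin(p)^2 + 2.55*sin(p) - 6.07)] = (0.0327*sin(p)^2 + 0.1206*sin(p) + 11.7418)*cos(p)/(0.0009*sin(p)^4 + 0.153*sin(p)^3 + 6.1383*sin(p)^2 - 30.957*sin(p) + 36.8449)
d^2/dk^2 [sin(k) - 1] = -sin(k)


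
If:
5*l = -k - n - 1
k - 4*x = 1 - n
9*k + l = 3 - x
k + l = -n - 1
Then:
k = 7/18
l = 0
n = -25/18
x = -1/2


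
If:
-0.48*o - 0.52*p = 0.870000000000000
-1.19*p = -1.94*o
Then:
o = -0.66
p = -1.07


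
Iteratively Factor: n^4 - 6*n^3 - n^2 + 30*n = (n - 5)*(n^3 - n^2 - 6*n) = n*(n - 5)*(n^2 - n - 6) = n*(n - 5)*(n + 2)*(n - 3)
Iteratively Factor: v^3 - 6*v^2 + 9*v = (v - 3)*(v^2 - 3*v) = v*(v - 3)*(v - 3)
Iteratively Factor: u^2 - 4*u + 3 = (u - 3)*(u - 1)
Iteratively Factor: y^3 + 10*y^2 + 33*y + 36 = (y + 3)*(y^2 + 7*y + 12) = (y + 3)^2*(y + 4)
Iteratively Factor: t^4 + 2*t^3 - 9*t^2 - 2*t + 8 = (t + 4)*(t^3 - 2*t^2 - t + 2) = (t + 1)*(t + 4)*(t^2 - 3*t + 2) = (t - 1)*(t + 1)*(t + 4)*(t - 2)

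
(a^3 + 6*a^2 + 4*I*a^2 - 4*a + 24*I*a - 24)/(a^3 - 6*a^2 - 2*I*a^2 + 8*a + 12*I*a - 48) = (a^2 + a*(6 + 2*I) + 12*I)/(a^2 + a*(-6 - 4*I) + 24*I)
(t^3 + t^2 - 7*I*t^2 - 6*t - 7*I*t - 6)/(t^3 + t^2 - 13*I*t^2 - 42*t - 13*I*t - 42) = (t - I)/(t - 7*I)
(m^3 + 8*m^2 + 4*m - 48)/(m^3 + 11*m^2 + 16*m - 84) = (m + 4)/(m + 7)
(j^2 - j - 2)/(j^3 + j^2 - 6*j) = (j + 1)/(j*(j + 3))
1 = 1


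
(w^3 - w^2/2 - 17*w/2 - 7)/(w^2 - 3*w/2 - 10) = (-2*w^3 + w^2 + 17*w + 14)/(-2*w^2 + 3*w + 20)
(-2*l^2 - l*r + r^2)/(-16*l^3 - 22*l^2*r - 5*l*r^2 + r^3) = (-2*l + r)/(-16*l^2 - 6*l*r + r^2)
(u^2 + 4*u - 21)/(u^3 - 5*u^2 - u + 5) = (u^2 + 4*u - 21)/(u^3 - 5*u^2 - u + 5)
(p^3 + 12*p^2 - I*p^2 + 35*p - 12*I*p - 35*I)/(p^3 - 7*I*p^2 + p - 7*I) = (p^2 + 12*p + 35)/(p^2 - 6*I*p + 7)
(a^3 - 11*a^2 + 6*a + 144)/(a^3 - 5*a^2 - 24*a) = (a - 6)/a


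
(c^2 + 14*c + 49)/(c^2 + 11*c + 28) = (c + 7)/(c + 4)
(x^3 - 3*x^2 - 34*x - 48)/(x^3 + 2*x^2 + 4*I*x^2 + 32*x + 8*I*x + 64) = (x^2 - 5*x - 24)/(x^2 + 4*I*x + 32)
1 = 1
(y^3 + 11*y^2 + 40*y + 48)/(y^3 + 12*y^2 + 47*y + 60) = (y + 4)/(y + 5)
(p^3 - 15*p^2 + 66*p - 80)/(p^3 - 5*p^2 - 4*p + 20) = (p - 8)/(p + 2)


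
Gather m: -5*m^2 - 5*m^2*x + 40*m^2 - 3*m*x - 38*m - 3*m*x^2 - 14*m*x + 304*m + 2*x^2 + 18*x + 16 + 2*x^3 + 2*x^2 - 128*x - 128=m^2*(35 - 5*x) + m*(-3*x^2 - 17*x + 266) + 2*x^3 + 4*x^2 - 110*x - 112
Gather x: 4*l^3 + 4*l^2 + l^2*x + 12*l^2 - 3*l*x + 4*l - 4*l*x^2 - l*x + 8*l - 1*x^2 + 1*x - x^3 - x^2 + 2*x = 4*l^3 + 16*l^2 + 12*l - x^3 + x^2*(-4*l - 2) + x*(l^2 - 4*l + 3)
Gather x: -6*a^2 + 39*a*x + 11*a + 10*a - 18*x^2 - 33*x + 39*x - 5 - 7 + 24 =-6*a^2 + 21*a - 18*x^2 + x*(39*a + 6) + 12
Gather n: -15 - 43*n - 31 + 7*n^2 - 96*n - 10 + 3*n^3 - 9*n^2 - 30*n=3*n^3 - 2*n^2 - 169*n - 56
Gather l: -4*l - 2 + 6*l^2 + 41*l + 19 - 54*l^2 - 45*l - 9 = -48*l^2 - 8*l + 8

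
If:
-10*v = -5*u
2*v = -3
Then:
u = -3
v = -3/2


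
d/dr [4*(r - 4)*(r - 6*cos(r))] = 4*r + 4*(r - 4)*(6*sin(r) + 1) - 24*cos(r)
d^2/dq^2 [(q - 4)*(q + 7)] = 2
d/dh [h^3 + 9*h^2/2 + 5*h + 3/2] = 3*h^2 + 9*h + 5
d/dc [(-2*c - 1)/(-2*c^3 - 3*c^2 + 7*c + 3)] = (-8*c^3 - 12*c^2 - 6*c + 1)/(4*c^6 + 12*c^5 - 19*c^4 - 54*c^3 + 31*c^2 + 42*c + 9)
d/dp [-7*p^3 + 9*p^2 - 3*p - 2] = -21*p^2 + 18*p - 3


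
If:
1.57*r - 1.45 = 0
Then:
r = 0.92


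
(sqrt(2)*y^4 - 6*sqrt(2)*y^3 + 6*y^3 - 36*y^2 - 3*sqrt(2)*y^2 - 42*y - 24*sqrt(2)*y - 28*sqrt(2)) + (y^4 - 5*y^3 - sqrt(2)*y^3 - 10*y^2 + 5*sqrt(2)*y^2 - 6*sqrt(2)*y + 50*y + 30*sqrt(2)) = y^4 + sqrt(2)*y^4 - 7*sqrt(2)*y^3 + y^3 - 46*y^2 + 2*sqrt(2)*y^2 - 30*sqrt(2)*y + 8*y + 2*sqrt(2)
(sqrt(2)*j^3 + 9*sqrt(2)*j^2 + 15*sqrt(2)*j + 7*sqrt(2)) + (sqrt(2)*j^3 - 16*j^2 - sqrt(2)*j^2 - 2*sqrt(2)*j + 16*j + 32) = 2*sqrt(2)*j^3 - 16*j^2 + 8*sqrt(2)*j^2 + 16*j + 13*sqrt(2)*j + 7*sqrt(2) + 32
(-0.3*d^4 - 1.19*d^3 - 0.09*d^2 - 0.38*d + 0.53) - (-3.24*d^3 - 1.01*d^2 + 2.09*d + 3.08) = -0.3*d^4 + 2.05*d^3 + 0.92*d^2 - 2.47*d - 2.55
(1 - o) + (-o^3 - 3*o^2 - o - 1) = -o^3 - 3*o^2 - 2*o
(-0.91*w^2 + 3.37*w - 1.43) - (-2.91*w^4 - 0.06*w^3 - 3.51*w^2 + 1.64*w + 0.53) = 2.91*w^4 + 0.06*w^3 + 2.6*w^2 + 1.73*w - 1.96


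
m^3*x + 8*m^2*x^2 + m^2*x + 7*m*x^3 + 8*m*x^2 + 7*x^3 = (m + x)*(m + 7*x)*(m*x + x)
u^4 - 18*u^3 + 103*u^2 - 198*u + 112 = (u - 8)*(u - 7)*(u - 2)*(u - 1)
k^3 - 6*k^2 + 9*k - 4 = (k - 4)*(k - 1)^2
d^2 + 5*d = d*(d + 5)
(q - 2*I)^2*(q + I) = q^3 - 3*I*q^2 - 4*I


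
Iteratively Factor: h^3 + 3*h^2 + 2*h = (h + 2)*(h^2 + h) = (h + 1)*(h + 2)*(h)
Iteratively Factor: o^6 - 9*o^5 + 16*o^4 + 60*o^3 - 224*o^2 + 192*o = (o - 4)*(o^5 - 5*o^4 - 4*o^3 + 44*o^2 - 48*o) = o*(o - 4)*(o^4 - 5*o^3 - 4*o^2 + 44*o - 48) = o*(o - 4)*(o + 3)*(o^3 - 8*o^2 + 20*o - 16) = o*(o - 4)*(o - 2)*(o + 3)*(o^2 - 6*o + 8) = o*(o - 4)^2*(o - 2)*(o + 3)*(o - 2)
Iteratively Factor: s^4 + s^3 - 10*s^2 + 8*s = (s - 2)*(s^3 + 3*s^2 - 4*s) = (s - 2)*(s - 1)*(s^2 + 4*s) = s*(s - 2)*(s - 1)*(s + 4)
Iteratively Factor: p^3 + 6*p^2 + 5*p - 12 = (p + 3)*(p^2 + 3*p - 4) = (p - 1)*(p + 3)*(p + 4)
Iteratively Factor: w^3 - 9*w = (w - 3)*(w^2 + 3*w) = (w - 3)*(w + 3)*(w)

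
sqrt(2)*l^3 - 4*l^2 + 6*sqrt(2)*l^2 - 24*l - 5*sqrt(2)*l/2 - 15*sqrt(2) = (l + 6)*(l - 5*sqrt(2)/2)*(sqrt(2)*l + 1)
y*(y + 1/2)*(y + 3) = y^3 + 7*y^2/2 + 3*y/2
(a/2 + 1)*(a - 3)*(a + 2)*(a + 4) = a^4/2 + 5*a^3/2 - 2*a^2 - 22*a - 24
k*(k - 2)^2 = k^3 - 4*k^2 + 4*k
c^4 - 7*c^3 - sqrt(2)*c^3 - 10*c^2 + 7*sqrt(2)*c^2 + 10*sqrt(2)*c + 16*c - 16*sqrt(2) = (c - 8)*(c - 1)*(c + 2)*(c - sqrt(2))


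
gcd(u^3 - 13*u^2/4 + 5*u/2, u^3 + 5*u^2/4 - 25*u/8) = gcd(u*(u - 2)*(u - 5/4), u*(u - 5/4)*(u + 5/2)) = u^2 - 5*u/4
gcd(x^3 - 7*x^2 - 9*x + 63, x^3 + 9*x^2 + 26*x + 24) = x + 3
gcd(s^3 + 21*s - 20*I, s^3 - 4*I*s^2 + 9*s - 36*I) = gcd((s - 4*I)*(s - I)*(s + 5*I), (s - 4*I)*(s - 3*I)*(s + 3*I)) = s - 4*I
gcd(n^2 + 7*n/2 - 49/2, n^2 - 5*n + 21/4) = n - 7/2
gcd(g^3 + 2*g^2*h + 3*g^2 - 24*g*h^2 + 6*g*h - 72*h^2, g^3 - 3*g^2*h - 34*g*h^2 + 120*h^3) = g^2 + 2*g*h - 24*h^2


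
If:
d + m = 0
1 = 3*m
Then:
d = -1/3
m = 1/3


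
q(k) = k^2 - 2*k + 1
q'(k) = 2*k - 2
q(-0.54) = 2.37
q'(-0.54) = -3.08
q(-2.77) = 14.21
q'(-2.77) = -7.54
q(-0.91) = 3.65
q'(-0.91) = -3.82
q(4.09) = 9.55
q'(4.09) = 6.18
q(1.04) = 0.00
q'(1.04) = 0.08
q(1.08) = 0.01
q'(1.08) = 0.16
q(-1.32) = 5.38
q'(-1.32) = -4.64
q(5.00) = 16.00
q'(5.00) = 8.00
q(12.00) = 121.00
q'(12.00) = 22.00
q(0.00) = 1.00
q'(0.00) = -2.00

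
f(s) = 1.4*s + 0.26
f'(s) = 1.40000000000000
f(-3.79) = -5.05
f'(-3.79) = 1.40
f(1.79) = 2.77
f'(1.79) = 1.40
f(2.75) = 4.11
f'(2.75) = 1.40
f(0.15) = 0.47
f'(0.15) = 1.40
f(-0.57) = -0.54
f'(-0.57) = 1.40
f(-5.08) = -6.85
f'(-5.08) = 1.40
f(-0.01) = 0.25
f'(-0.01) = 1.40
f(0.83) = 1.42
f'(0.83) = 1.40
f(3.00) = 4.46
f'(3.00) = 1.40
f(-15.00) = -20.74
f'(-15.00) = 1.40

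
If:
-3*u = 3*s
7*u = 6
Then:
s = -6/7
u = 6/7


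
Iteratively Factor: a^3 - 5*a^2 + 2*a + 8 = (a + 1)*(a^2 - 6*a + 8) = (a - 2)*(a + 1)*(a - 4)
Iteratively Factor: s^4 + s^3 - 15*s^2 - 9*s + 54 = (s - 3)*(s^3 + 4*s^2 - 3*s - 18) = (s - 3)*(s + 3)*(s^2 + s - 6) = (s - 3)*(s - 2)*(s + 3)*(s + 3)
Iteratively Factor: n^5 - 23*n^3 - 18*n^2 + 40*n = (n + 2)*(n^4 - 2*n^3 - 19*n^2 + 20*n) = (n - 1)*(n + 2)*(n^3 - n^2 - 20*n) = (n - 5)*(n - 1)*(n + 2)*(n^2 + 4*n) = n*(n - 5)*(n - 1)*(n + 2)*(n + 4)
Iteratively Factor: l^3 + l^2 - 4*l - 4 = (l + 1)*(l^2 - 4) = (l + 1)*(l + 2)*(l - 2)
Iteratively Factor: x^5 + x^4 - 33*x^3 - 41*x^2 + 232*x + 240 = (x + 4)*(x^4 - 3*x^3 - 21*x^2 + 43*x + 60) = (x - 5)*(x + 4)*(x^3 + 2*x^2 - 11*x - 12) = (x - 5)*(x - 3)*(x + 4)*(x^2 + 5*x + 4) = (x - 5)*(x - 3)*(x + 1)*(x + 4)*(x + 4)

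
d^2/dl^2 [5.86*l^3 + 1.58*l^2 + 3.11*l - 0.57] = 35.16*l + 3.16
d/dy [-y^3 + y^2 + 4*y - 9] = -3*y^2 + 2*y + 4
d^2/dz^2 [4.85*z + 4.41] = 0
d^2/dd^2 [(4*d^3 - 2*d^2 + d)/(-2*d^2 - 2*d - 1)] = 4*(-10*d^3 - 18*d^2 - 3*d + 2)/(8*d^6 + 24*d^5 + 36*d^4 + 32*d^3 + 18*d^2 + 6*d + 1)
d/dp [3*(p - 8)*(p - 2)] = 6*p - 30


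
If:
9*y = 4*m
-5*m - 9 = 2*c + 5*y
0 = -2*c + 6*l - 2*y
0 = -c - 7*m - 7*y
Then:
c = -7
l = -29/13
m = 9/13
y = 4/13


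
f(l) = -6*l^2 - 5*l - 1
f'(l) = -12*l - 5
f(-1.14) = -3.10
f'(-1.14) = 8.68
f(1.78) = -28.91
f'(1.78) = -26.36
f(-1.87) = -12.63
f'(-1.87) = 17.44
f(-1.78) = -11.11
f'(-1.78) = 16.36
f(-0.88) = -1.25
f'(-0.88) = 5.56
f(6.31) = -271.45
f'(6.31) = -80.72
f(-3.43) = -54.44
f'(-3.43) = 36.16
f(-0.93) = -1.54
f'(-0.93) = 6.16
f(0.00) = -1.00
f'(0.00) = -5.00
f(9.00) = -532.00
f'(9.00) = -113.00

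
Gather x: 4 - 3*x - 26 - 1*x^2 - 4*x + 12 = -x^2 - 7*x - 10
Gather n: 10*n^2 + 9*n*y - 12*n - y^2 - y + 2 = 10*n^2 + n*(9*y - 12) - y^2 - y + 2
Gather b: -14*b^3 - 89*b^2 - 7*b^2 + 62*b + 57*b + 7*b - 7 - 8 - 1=-14*b^3 - 96*b^2 + 126*b - 16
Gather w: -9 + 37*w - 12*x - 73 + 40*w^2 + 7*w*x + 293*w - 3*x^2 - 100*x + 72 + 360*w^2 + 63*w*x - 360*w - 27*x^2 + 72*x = 400*w^2 + w*(70*x - 30) - 30*x^2 - 40*x - 10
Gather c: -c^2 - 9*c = -c^2 - 9*c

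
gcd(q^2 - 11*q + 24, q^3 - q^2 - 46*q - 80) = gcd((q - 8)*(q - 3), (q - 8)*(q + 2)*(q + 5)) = q - 8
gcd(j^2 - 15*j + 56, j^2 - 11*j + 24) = j - 8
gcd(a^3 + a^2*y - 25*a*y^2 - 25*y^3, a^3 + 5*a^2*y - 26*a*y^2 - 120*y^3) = -a + 5*y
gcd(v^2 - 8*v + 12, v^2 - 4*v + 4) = v - 2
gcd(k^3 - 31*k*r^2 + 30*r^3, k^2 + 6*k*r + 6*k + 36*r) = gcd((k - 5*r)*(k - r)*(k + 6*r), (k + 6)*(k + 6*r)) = k + 6*r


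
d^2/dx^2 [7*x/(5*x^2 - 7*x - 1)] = 14*(-x*(10*x - 7)^2 + (7 - 15*x)*(-5*x^2 + 7*x + 1))/(-5*x^2 + 7*x + 1)^3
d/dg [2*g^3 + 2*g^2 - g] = 6*g^2 + 4*g - 1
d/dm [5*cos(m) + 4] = -5*sin(m)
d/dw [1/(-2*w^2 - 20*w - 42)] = (w + 5)/(w^2 + 10*w + 21)^2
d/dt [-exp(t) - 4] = -exp(t)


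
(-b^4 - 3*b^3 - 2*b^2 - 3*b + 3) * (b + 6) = -b^5 - 9*b^4 - 20*b^3 - 15*b^2 - 15*b + 18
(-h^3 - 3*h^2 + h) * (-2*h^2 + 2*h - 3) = 2*h^5 + 4*h^4 - 5*h^3 + 11*h^2 - 3*h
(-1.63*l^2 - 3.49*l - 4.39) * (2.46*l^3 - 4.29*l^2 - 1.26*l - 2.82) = -4.0098*l^5 - 1.5927*l^4 + 6.2265*l^3 + 27.8271*l^2 + 15.3732*l + 12.3798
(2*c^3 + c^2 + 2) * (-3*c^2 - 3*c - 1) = -6*c^5 - 9*c^4 - 5*c^3 - 7*c^2 - 6*c - 2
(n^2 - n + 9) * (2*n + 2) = 2*n^3 + 16*n + 18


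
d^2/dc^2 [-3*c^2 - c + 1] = -6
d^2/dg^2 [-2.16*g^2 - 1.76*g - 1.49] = -4.32000000000000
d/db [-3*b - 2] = -3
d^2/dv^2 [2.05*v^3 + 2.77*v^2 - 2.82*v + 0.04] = 12.3*v + 5.54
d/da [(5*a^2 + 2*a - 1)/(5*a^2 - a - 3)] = (-15*a^2 - 20*a - 7)/(25*a^4 - 10*a^3 - 29*a^2 + 6*a + 9)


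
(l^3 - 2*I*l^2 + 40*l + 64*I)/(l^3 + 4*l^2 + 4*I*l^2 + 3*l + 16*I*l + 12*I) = (l^2 - 6*I*l + 16)/(l^2 + 4*l + 3)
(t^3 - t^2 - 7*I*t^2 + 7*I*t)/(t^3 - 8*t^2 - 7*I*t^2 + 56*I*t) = (t - 1)/(t - 8)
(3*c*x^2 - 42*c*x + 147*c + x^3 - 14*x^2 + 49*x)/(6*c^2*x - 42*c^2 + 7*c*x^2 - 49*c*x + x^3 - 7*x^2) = (3*c*x - 21*c + x^2 - 7*x)/(6*c^2 + 7*c*x + x^2)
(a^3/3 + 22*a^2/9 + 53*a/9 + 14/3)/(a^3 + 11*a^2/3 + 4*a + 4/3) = (3*a^2 + 16*a + 21)/(3*(3*a^2 + 5*a + 2))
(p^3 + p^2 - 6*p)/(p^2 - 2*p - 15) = p*(p - 2)/(p - 5)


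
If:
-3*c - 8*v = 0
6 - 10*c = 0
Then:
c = 3/5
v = -9/40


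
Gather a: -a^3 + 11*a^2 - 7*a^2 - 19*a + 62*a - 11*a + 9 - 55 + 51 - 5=-a^3 + 4*a^2 + 32*a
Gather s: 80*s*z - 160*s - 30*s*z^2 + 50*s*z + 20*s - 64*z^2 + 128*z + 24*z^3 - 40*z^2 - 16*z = s*(-30*z^2 + 130*z - 140) + 24*z^3 - 104*z^2 + 112*z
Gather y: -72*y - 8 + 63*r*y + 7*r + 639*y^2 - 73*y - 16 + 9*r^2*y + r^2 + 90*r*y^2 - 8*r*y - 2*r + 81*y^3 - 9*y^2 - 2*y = r^2 + 5*r + 81*y^3 + y^2*(90*r + 630) + y*(9*r^2 + 55*r - 147) - 24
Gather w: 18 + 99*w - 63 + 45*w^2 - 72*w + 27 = 45*w^2 + 27*w - 18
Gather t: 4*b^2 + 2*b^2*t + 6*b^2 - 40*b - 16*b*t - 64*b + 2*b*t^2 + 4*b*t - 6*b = 10*b^2 + 2*b*t^2 - 110*b + t*(2*b^2 - 12*b)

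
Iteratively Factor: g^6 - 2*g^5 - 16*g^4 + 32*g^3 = (g)*(g^5 - 2*g^4 - 16*g^3 + 32*g^2) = g^2*(g^4 - 2*g^3 - 16*g^2 + 32*g) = g^2*(g + 4)*(g^3 - 6*g^2 + 8*g) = g^2*(g - 4)*(g + 4)*(g^2 - 2*g) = g^3*(g - 4)*(g + 4)*(g - 2)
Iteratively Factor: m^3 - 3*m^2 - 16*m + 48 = (m - 4)*(m^2 + m - 12) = (m - 4)*(m - 3)*(m + 4)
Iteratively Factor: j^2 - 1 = (j - 1)*(j + 1)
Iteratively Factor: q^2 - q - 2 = (q - 2)*(q + 1)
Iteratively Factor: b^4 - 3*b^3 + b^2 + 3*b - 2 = (b + 1)*(b^3 - 4*b^2 + 5*b - 2) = (b - 1)*(b + 1)*(b^2 - 3*b + 2) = (b - 2)*(b - 1)*(b + 1)*(b - 1)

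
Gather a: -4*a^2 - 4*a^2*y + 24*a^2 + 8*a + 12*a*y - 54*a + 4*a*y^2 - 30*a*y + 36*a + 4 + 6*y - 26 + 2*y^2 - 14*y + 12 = a^2*(20 - 4*y) + a*(4*y^2 - 18*y - 10) + 2*y^2 - 8*y - 10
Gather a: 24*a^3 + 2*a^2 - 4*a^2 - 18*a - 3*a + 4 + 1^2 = 24*a^3 - 2*a^2 - 21*a + 5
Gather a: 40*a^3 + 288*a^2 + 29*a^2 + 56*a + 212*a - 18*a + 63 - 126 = 40*a^3 + 317*a^2 + 250*a - 63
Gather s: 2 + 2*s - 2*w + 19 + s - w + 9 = 3*s - 3*w + 30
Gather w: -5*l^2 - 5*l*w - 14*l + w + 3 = -5*l^2 - 14*l + w*(1 - 5*l) + 3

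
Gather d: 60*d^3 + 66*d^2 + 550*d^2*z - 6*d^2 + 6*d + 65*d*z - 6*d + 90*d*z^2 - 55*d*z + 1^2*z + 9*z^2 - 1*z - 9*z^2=60*d^3 + d^2*(550*z + 60) + d*(90*z^2 + 10*z)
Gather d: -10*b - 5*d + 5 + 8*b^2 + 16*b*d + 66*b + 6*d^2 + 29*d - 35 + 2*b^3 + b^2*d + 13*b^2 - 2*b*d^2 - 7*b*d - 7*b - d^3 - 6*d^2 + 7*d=2*b^3 + 21*b^2 - 2*b*d^2 + 49*b - d^3 + d*(b^2 + 9*b + 31) - 30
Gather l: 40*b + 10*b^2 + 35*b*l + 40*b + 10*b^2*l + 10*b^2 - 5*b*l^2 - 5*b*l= 20*b^2 - 5*b*l^2 + 80*b + l*(10*b^2 + 30*b)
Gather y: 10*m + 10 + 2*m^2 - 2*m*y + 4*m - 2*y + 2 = 2*m^2 + 14*m + y*(-2*m - 2) + 12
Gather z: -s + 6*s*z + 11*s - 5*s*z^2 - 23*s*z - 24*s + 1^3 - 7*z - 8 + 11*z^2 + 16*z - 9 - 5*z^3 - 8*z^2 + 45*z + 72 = -14*s - 5*z^3 + z^2*(3 - 5*s) + z*(54 - 17*s) + 56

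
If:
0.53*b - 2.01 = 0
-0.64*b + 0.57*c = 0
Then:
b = 3.79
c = 4.26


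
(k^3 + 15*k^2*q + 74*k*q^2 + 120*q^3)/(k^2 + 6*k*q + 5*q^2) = (k^2 + 10*k*q + 24*q^2)/(k + q)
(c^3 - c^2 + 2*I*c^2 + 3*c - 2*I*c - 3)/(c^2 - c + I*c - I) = (c^2 + 2*I*c + 3)/(c + I)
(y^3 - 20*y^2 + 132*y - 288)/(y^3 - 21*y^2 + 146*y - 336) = (y - 6)/(y - 7)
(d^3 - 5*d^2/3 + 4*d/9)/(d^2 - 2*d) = (9*d^2 - 15*d + 4)/(9*(d - 2))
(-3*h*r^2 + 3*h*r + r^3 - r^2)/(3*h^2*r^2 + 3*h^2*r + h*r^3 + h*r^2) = (-3*h*r + 3*h + r^2 - r)/(h*(3*h*r + 3*h + r^2 + r))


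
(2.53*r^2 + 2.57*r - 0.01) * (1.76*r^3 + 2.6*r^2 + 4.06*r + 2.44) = 4.4528*r^5 + 11.1012*r^4 + 16.9362*r^3 + 16.5814*r^2 + 6.2302*r - 0.0244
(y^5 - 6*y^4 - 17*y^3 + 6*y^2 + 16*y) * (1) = y^5 - 6*y^4 - 17*y^3 + 6*y^2 + 16*y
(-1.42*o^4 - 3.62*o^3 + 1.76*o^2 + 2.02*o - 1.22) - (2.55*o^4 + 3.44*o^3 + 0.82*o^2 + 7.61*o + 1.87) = -3.97*o^4 - 7.06*o^3 + 0.94*o^2 - 5.59*o - 3.09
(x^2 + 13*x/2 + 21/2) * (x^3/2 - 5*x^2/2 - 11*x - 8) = x^5/2 + 3*x^4/4 - 22*x^3 - 423*x^2/4 - 335*x/2 - 84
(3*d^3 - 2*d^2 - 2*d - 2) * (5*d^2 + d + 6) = 15*d^5 - 7*d^4 + 6*d^3 - 24*d^2 - 14*d - 12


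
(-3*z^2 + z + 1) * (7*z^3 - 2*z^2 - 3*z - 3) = -21*z^5 + 13*z^4 + 14*z^3 + 4*z^2 - 6*z - 3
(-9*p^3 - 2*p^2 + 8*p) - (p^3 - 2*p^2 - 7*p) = -10*p^3 + 15*p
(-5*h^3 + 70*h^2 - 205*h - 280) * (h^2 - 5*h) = -5*h^5 + 95*h^4 - 555*h^3 + 745*h^2 + 1400*h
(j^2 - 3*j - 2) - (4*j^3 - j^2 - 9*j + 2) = -4*j^3 + 2*j^2 + 6*j - 4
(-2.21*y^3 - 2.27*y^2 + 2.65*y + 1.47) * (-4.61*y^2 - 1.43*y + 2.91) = 10.1881*y^5 + 13.625*y^4 - 15.4015*y^3 - 17.1719*y^2 + 5.6094*y + 4.2777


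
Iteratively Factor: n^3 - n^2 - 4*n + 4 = (n + 2)*(n^2 - 3*n + 2) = (n - 2)*(n + 2)*(n - 1)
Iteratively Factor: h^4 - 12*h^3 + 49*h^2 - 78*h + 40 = (h - 2)*(h^3 - 10*h^2 + 29*h - 20) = (h - 2)*(h - 1)*(h^2 - 9*h + 20) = (h - 4)*(h - 2)*(h - 1)*(h - 5)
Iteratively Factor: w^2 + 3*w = (w)*(w + 3)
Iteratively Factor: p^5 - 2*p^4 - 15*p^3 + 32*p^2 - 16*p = (p - 1)*(p^4 - p^3 - 16*p^2 + 16*p) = (p - 1)*(p + 4)*(p^3 - 5*p^2 + 4*p) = p*(p - 1)*(p + 4)*(p^2 - 5*p + 4) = p*(p - 1)^2*(p + 4)*(p - 4)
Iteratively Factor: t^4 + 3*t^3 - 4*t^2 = (t - 1)*(t^3 + 4*t^2) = t*(t - 1)*(t^2 + 4*t) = t*(t - 1)*(t + 4)*(t)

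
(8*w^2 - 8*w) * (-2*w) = -16*w^3 + 16*w^2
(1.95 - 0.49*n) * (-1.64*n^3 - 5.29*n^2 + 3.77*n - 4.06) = 0.8036*n^4 - 0.6059*n^3 - 12.1628*n^2 + 9.3409*n - 7.917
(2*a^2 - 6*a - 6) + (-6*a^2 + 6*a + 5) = -4*a^2 - 1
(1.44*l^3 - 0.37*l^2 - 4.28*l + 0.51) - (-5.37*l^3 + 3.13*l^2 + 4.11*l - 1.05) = 6.81*l^3 - 3.5*l^2 - 8.39*l + 1.56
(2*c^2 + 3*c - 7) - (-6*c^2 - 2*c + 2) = 8*c^2 + 5*c - 9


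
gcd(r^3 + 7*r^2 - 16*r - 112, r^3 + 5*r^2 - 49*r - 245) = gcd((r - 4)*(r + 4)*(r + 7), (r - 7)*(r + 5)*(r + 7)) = r + 7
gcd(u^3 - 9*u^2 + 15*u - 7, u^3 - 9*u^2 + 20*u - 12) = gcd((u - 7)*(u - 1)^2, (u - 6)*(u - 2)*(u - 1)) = u - 1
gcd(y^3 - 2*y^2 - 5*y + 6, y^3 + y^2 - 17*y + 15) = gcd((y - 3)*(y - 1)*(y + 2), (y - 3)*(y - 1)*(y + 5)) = y^2 - 4*y + 3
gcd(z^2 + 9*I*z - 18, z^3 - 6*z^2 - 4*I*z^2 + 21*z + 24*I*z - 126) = z + 3*I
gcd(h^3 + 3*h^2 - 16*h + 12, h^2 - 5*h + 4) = h - 1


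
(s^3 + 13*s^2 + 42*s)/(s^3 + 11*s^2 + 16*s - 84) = s/(s - 2)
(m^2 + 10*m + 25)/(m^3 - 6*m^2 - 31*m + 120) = (m + 5)/(m^2 - 11*m + 24)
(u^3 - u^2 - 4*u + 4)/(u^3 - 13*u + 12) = (u^2 - 4)/(u^2 + u - 12)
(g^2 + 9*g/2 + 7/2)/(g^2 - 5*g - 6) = (g + 7/2)/(g - 6)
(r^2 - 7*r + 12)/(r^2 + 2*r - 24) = (r - 3)/(r + 6)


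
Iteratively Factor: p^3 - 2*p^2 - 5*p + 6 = (p - 1)*(p^2 - p - 6) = (p - 1)*(p + 2)*(p - 3)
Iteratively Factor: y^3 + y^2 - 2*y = (y)*(y^2 + y - 2) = y*(y + 2)*(y - 1)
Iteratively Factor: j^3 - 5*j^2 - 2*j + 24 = (j - 3)*(j^2 - 2*j - 8) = (j - 4)*(j - 3)*(j + 2)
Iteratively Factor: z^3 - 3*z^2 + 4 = (z + 1)*(z^2 - 4*z + 4) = (z - 2)*(z + 1)*(z - 2)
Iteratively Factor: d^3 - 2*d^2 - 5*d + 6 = (d + 2)*(d^2 - 4*d + 3) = (d - 3)*(d + 2)*(d - 1)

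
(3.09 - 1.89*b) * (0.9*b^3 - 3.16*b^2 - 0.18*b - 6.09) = -1.701*b^4 + 8.7534*b^3 - 9.4242*b^2 + 10.9539*b - 18.8181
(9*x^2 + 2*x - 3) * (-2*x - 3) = -18*x^3 - 31*x^2 + 9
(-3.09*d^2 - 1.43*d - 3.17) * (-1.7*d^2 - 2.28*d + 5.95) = 5.253*d^4 + 9.4762*d^3 - 9.7361*d^2 - 1.2809*d - 18.8615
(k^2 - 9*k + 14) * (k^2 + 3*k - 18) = k^4 - 6*k^3 - 31*k^2 + 204*k - 252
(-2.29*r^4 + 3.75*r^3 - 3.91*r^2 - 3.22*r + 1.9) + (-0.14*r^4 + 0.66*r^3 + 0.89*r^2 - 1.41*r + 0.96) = -2.43*r^4 + 4.41*r^3 - 3.02*r^2 - 4.63*r + 2.86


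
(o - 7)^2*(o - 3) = o^3 - 17*o^2 + 91*o - 147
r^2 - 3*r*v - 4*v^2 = (r - 4*v)*(r + v)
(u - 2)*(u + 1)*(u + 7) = u^3 + 6*u^2 - 9*u - 14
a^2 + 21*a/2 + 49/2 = (a + 7/2)*(a + 7)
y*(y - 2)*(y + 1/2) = y^3 - 3*y^2/2 - y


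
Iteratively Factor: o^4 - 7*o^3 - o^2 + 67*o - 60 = (o - 1)*(o^3 - 6*o^2 - 7*o + 60) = (o - 4)*(o - 1)*(o^2 - 2*o - 15) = (o - 5)*(o - 4)*(o - 1)*(o + 3)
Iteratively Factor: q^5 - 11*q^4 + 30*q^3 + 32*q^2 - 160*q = (q - 4)*(q^4 - 7*q^3 + 2*q^2 + 40*q) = (q - 4)^2*(q^3 - 3*q^2 - 10*q) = q*(q - 4)^2*(q^2 - 3*q - 10) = q*(q - 5)*(q - 4)^2*(q + 2)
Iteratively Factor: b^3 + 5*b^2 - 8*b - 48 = (b + 4)*(b^2 + b - 12) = (b - 3)*(b + 4)*(b + 4)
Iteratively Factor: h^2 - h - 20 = (h - 5)*(h + 4)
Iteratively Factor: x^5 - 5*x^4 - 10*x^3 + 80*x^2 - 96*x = (x)*(x^4 - 5*x^3 - 10*x^2 + 80*x - 96) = x*(x + 4)*(x^3 - 9*x^2 + 26*x - 24) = x*(x - 2)*(x + 4)*(x^2 - 7*x + 12) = x*(x - 4)*(x - 2)*(x + 4)*(x - 3)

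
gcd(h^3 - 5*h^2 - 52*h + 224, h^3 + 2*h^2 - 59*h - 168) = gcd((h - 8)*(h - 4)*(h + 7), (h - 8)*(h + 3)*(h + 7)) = h^2 - h - 56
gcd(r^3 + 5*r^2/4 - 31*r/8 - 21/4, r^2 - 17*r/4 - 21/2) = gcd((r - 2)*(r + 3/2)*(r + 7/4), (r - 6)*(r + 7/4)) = r + 7/4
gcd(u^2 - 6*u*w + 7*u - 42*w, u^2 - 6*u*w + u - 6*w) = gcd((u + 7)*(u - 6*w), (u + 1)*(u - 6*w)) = u - 6*w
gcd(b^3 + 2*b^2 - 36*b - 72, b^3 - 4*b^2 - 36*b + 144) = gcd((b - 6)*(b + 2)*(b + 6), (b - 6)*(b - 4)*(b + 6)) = b^2 - 36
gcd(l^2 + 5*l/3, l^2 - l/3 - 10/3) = l + 5/3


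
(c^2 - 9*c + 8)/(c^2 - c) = (c - 8)/c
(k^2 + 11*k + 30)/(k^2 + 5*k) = (k + 6)/k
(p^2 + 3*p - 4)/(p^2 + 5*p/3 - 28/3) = 3*(p - 1)/(3*p - 7)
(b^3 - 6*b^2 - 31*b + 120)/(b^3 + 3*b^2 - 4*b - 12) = (b^3 - 6*b^2 - 31*b + 120)/(b^3 + 3*b^2 - 4*b - 12)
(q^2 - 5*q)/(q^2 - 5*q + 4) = q*(q - 5)/(q^2 - 5*q + 4)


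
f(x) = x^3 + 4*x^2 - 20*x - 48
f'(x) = 3*x^2 + 8*x - 20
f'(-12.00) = 316.00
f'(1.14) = -6.98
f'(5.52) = 115.57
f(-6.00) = 0.00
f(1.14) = -64.12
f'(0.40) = -16.32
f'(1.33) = -4.05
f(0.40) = -55.30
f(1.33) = -65.17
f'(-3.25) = -14.31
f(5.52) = 131.68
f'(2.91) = 28.68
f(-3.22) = 24.49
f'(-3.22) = -14.65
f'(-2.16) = -23.28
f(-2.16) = 3.78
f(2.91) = -47.69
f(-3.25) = 24.92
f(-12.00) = -960.00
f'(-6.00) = 40.00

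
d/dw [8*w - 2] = 8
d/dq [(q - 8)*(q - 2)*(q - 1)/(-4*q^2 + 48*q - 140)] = (-q^4 + 24*q^3 - 211*q^2 + 738*q - 718)/(4*(q^4 - 24*q^3 + 214*q^2 - 840*q + 1225))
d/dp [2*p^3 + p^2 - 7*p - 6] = 6*p^2 + 2*p - 7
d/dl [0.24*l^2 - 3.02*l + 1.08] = 0.48*l - 3.02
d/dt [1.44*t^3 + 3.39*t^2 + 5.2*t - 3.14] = 4.32*t^2 + 6.78*t + 5.2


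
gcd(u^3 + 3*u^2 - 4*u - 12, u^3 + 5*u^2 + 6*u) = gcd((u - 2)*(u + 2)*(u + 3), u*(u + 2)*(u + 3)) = u^2 + 5*u + 6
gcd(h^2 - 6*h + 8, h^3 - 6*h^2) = 1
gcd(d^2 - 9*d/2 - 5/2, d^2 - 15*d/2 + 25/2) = d - 5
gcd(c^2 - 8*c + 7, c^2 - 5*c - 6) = 1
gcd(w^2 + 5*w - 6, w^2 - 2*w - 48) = w + 6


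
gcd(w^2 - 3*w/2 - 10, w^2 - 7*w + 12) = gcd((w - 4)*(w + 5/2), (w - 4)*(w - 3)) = w - 4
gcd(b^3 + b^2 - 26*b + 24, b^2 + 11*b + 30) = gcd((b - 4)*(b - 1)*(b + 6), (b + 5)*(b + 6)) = b + 6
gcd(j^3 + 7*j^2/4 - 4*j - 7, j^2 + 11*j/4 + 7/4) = j + 7/4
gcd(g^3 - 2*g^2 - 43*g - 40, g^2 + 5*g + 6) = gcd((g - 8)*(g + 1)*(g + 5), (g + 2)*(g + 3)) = 1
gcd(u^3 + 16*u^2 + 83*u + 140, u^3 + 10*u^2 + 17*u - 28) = u^2 + 11*u + 28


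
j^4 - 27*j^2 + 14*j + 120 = (j - 4)*(j - 3)*(j + 2)*(j + 5)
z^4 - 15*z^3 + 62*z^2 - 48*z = z*(z - 8)*(z - 6)*(z - 1)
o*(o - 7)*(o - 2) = o^3 - 9*o^2 + 14*o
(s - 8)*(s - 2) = s^2 - 10*s + 16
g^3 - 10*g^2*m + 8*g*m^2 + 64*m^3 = (g - 8*m)*(g - 4*m)*(g + 2*m)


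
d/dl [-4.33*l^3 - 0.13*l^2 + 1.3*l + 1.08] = -12.99*l^2 - 0.26*l + 1.3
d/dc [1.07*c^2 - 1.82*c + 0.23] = 2.14*c - 1.82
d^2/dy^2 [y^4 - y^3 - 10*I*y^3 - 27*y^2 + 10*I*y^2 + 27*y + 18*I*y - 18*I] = 12*y^2 + y*(-6 - 60*I) - 54 + 20*I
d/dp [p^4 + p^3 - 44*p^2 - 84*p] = 4*p^3 + 3*p^2 - 88*p - 84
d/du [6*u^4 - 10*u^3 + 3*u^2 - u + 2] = 24*u^3 - 30*u^2 + 6*u - 1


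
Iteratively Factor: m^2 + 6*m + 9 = (m + 3)*(m + 3)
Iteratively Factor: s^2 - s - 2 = (s + 1)*(s - 2)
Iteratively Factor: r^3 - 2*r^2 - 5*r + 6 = (r + 2)*(r^2 - 4*r + 3) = (r - 1)*(r + 2)*(r - 3)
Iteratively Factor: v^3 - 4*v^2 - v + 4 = (v + 1)*(v^2 - 5*v + 4) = (v - 1)*(v + 1)*(v - 4)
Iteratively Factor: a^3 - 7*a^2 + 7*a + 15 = (a - 5)*(a^2 - 2*a - 3) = (a - 5)*(a + 1)*(a - 3)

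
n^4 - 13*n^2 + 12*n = n*(n - 3)*(n - 1)*(n + 4)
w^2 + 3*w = w*(w + 3)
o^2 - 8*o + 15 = (o - 5)*(o - 3)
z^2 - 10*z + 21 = (z - 7)*(z - 3)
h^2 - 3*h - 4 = (h - 4)*(h + 1)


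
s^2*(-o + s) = -o*s^2 + s^3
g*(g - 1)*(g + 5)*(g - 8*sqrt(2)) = g^4 - 8*sqrt(2)*g^3 + 4*g^3 - 32*sqrt(2)*g^2 - 5*g^2 + 40*sqrt(2)*g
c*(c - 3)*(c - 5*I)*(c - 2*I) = c^4 - 3*c^3 - 7*I*c^3 - 10*c^2 + 21*I*c^2 + 30*c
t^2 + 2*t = t*(t + 2)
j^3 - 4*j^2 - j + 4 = (j - 4)*(j - 1)*(j + 1)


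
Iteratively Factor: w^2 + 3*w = (w)*(w + 3)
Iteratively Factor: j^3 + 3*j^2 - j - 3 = (j + 1)*(j^2 + 2*j - 3) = (j - 1)*(j + 1)*(j + 3)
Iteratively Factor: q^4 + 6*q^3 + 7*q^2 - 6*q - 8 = (q + 2)*(q^3 + 4*q^2 - q - 4) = (q + 1)*(q + 2)*(q^2 + 3*q - 4) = (q - 1)*(q + 1)*(q + 2)*(q + 4)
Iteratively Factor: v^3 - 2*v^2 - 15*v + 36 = (v - 3)*(v^2 + v - 12) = (v - 3)^2*(v + 4)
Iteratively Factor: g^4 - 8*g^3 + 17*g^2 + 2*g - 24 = (g - 3)*(g^3 - 5*g^2 + 2*g + 8) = (g - 3)*(g + 1)*(g^2 - 6*g + 8) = (g - 4)*(g - 3)*(g + 1)*(g - 2)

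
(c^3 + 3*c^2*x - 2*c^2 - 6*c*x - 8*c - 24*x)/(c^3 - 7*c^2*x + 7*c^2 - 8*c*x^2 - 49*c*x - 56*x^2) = (-c^3 - 3*c^2*x + 2*c^2 + 6*c*x + 8*c + 24*x)/(-c^3 + 7*c^2*x - 7*c^2 + 8*c*x^2 + 49*c*x + 56*x^2)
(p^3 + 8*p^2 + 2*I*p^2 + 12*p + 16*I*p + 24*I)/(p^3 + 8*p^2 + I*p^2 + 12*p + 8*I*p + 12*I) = (p + 2*I)/(p + I)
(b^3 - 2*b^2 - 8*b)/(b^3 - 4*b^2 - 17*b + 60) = b*(b^2 - 2*b - 8)/(b^3 - 4*b^2 - 17*b + 60)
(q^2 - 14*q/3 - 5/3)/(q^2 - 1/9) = 3*(q - 5)/(3*q - 1)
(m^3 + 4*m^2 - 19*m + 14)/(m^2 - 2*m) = m + 6 - 7/m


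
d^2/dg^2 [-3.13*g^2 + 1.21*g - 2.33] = -6.26000000000000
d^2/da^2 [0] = 0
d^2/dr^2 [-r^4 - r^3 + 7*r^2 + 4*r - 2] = -12*r^2 - 6*r + 14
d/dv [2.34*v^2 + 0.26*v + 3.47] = 4.68*v + 0.26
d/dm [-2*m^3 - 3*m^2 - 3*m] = -6*m^2 - 6*m - 3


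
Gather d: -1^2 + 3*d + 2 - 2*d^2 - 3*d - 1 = -2*d^2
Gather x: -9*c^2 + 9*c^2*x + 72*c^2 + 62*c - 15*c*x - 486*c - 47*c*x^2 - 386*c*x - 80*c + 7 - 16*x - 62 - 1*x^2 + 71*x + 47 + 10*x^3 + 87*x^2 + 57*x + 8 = 63*c^2 - 504*c + 10*x^3 + x^2*(86 - 47*c) + x*(9*c^2 - 401*c + 112)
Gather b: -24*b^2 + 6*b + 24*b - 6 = -24*b^2 + 30*b - 6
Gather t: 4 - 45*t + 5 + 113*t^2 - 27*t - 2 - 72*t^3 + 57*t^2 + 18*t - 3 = -72*t^3 + 170*t^2 - 54*t + 4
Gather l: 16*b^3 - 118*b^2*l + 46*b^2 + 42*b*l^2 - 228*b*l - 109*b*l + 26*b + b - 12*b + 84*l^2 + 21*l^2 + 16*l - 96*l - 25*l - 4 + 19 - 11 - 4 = 16*b^3 + 46*b^2 + 15*b + l^2*(42*b + 105) + l*(-118*b^2 - 337*b - 105)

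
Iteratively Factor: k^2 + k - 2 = (k - 1)*(k + 2)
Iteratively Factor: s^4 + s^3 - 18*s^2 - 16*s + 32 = (s - 1)*(s^3 + 2*s^2 - 16*s - 32) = (s - 1)*(s + 4)*(s^2 - 2*s - 8) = (s - 4)*(s - 1)*(s + 4)*(s + 2)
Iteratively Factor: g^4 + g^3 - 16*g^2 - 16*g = (g)*(g^3 + g^2 - 16*g - 16) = g*(g + 4)*(g^2 - 3*g - 4) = g*(g + 1)*(g + 4)*(g - 4)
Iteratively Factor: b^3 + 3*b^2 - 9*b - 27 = (b + 3)*(b^2 - 9) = (b + 3)^2*(b - 3)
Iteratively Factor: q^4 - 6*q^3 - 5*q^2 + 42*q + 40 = (q + 1)*(q^3 - 7*q^2 + 2*q + 40) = (q + 1)*(q + 2)*(q^2 - 9*q + 20) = (q - 4)*(q + 1)*(q + 2)*(q - 5)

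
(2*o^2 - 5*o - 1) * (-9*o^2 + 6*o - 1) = -18*o^4 + 57*o^3 - 23*o^2 - o + 1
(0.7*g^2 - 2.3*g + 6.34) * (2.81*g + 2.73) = 1.967*g^3 - 4.552*g^2 + 11.5364*g + 17.3082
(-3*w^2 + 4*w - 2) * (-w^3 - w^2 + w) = 3*w^5 - w^4 - 5*w^3 + 6*w^2 - 2*w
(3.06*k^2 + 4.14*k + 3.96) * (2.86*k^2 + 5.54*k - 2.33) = 8.7516*k^4 + 28.7928*k^3 + 27.1314*k^2 + 12.2922*k - 9.2268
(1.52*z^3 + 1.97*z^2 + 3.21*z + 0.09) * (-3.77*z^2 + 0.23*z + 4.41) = -5.7304*z^5 - 7.0773*z^4 - 4.9454*z^3 + 9.0867*z^2 + 14.1768*z + 0.3969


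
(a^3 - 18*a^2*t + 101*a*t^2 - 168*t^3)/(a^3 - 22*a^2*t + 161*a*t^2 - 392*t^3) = (-a + 3*t)/(-a + 7*t)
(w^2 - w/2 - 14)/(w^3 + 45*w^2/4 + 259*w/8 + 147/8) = 4*(w - 4)/(4*w^2 + 31*w + 21)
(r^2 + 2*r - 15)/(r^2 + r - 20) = (r - 3)/(r - 4)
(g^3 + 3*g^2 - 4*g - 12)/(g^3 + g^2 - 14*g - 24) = (g - 2)/(g - 4)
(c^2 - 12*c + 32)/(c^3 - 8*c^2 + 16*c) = (c - 8)/(c*(c - 4))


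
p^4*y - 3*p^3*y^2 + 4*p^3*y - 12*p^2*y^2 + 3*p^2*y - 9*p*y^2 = p*(p + 3)*(p - 3*y)*(p*y + y)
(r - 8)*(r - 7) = r^2 - 15*r + 56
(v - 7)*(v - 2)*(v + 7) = v^3 - 2*v^2 - 49*v + 98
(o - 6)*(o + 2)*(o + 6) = o^3 + 2*o^2 - 36*o - 72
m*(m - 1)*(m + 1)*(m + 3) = m^4 + 3*m^3 - m^2 - 3*m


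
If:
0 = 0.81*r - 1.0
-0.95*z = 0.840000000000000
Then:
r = 1.23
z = -0.88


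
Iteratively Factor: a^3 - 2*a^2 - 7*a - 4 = (a - 4)*(a^2 + 2*a + 1) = (a - 4)*(a + 1)*(a + 1)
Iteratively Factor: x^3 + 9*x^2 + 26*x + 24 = (x + 4)*(x^2 + 5*x + 6) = (x + 2)*(x + 4)*(x + 3)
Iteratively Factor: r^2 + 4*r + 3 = (r + 3)*(r + 1)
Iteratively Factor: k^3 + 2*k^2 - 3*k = (k + 3)*(k^2 - k) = k*(k + 3)*(k - 1)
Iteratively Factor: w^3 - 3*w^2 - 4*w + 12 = (w - 2)*(w^2 - w - 6) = (w - 3)*(w - 2)*(w + 2)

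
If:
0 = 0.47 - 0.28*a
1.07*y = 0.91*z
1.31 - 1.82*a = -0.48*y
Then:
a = 1.68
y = 3.64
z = 4.27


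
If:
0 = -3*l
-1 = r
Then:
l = 0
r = -1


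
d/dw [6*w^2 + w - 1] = 12*w + 1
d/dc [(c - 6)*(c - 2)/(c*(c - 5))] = 3*(c^2 - 8*c + 20)/(c^2*(c^2 - 10*c + 25))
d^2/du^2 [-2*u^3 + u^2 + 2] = 2 - 12*u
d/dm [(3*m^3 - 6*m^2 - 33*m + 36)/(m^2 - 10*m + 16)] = 3*(m^4 - 20*m^3 + 79*m^2 - 88*m - 56)/(m^4 - 20*m^3 + 132*m^2 - 320*m + 256)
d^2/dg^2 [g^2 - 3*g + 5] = 2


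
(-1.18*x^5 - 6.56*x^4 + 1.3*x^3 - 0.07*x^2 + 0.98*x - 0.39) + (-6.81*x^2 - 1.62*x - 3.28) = -1.18*x^5 - 6.56*x^4 + 1.3*x^3 - 6.88*x^2 - 0.64*x - 3.67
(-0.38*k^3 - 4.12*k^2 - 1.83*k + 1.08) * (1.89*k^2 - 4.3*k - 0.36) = -0.7182*k^5 - 6.1528*k^4 + 14.3941*k^3 + 11.3934*k^2 - 3.9852*k - 0.3888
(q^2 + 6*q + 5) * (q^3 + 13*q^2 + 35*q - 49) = q^5 + 19*q^4 + 118*q^3 + 226*q^2 - 119*q - 245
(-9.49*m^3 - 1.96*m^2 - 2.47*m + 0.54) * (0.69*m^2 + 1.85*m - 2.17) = -6.5481*m^5 - 18.9089*m^4 + 15.263*m^3 + 0.0562999999999994*m^2 + 6.3589*m - 1.1718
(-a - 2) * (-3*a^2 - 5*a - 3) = 3*a^3 + 11*a^2 + 13*a + 6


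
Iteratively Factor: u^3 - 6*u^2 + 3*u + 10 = (u - 5)*(u^2 - u - 2) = (u - 5)*(u - 2)*(u + 1)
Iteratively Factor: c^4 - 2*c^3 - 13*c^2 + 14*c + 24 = (c + 1)*(c^3 - 3*c^2 - 10*c + 24) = (c - 4)*(c + 1)*(c^2 + c - 6) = (c - 4)*(c + 1)*(c + 3)*(c - 2)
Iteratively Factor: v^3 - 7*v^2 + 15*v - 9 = (v - 3)*(v^2 - 4*v + 3) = (v - 3)^2*(v - 1)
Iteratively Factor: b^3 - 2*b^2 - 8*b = (b)*(b^2 - 2*b - 8) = b*(b + 2)*(b - 4)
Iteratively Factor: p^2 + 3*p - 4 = (p + 4)*(p - 1)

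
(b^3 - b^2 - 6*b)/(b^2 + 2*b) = b - 3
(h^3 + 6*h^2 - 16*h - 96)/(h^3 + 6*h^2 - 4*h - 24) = (h^2 - 16)/(h^2 - 4)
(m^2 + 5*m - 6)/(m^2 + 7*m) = (m^2 + 5*m - 6)/(m*(m + 7))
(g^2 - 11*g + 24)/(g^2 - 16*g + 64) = (g - 3)/(g - 8)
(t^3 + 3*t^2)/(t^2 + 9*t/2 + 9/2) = 2*t^2/(2*t + 3)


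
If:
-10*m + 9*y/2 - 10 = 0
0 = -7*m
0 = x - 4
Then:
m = 0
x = 4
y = 20/9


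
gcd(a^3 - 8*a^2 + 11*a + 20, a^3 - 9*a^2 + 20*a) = a^2 - 9*a + 20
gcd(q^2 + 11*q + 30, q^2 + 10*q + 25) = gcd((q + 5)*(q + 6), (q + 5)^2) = q + 5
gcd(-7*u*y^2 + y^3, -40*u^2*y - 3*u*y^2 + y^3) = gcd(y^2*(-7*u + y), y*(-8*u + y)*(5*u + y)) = y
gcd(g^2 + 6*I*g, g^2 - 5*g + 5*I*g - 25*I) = 1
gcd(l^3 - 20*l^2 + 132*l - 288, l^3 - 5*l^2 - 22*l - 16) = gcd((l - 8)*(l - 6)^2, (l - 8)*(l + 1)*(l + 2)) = l - 8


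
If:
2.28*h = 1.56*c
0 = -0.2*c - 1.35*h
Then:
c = 0.00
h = 0.00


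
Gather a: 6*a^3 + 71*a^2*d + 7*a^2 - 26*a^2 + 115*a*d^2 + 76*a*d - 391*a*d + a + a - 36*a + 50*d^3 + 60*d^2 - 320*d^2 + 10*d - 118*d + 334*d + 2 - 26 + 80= 6*a^3 + a^2*(71*d - 19) + a*(115*d^2 - 315*d - 34) + 50*d^3 - 260*d^2 + 226*d + 56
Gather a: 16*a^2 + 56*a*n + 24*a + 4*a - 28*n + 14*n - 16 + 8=16*a^2 + a*(56*n + 28) - 14*n - 8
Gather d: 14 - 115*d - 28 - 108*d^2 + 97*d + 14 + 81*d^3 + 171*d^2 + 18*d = 81*d^3 + 63*d^2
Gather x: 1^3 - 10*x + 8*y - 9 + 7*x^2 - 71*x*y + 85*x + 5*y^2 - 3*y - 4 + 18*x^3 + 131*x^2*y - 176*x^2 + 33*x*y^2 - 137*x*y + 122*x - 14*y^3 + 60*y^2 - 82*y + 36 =18*x^3 + x^2*(131*y - 169) + x*(33*y^2 - 208*y + 197) - 14*y^3 + 65*y^2 - 77*y + 24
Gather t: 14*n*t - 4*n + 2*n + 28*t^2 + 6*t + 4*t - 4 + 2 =-2*n + 28*t^2 + t*(14*n + 10) - 2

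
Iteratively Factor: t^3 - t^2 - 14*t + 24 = (t - 2)*(t^2 + t - 12) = (t - 3)*(t - 2)*(t + 4)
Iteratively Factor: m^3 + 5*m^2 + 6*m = (m + 3)*(m^2 + 2*m) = (m + 2)*(m + 3)*(m)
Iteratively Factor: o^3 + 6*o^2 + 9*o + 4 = (o + 4)*(o^2 + 2*o + 1) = (o + 1)*(o + 4)*(o + 1)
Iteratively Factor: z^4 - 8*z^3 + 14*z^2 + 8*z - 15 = (z + 1)*(z^3 - 9*z^2 + 23*z - 15) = (z - 1)*(z + 1)*(z^2 - 8*z + 15) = (z - 5)*(z - 1)*(z + 1)*(z - 3)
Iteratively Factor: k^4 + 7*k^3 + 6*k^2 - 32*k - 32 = (k - 2)*(k^3 + 9*k^2 + 24*k + 16) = (k - 2)*(k + 4)*(k^2 + 5*k + 4) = (k - 2)*(k + 1)*(k + 4)*(k + 4)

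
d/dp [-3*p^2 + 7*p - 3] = 7 - 6*p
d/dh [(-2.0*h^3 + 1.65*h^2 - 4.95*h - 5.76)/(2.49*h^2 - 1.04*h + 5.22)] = (-4.98*h^4 + 4.16*h^3 - 20.7105*h^2 + 45.9108*h - 31.8294)/(6.2001*h^4 - 5.1792*h^3 + 27.0772*h^2 - 10.8576*h + 27.2484)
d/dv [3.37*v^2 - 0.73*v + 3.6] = 6.74*v - 0.73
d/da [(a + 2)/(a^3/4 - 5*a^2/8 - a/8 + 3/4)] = 8*(2*a^3 - 5*a^2 - a + (a + 2)*(-6*a^2 + 10*a + 1) + 6)/(2*a^3 - 5*a^2 - a + 6)^2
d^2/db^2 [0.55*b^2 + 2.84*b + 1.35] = 1.10000000000000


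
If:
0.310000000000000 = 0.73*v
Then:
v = 0.42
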